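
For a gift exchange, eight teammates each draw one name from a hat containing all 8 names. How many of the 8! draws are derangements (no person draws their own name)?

By inclusion-exclusion, !8 = Σ (-1)^k · 8!/k! for k=0..8
= 8! - 8!/1! + 8!/2! - 8!/3! + 8!/4! - 8!/5! + 8!/6! - 8!/7! + 8!/8!
= 40320 - 40320 + 20160 - 6720 + 1680 - 336 + 56 - 8 + 1
= 14833

14833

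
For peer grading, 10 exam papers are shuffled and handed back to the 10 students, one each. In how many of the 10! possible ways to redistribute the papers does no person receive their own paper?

1334961

!10 = 10! · Σ_{k=0}^{10} (-1)^k/k!
= 10! - 10!/1! + 10!/2! - 10!/3! + 10!/4! - 10!/5! + 10!/6! - 10!/7! + 10!/8! - 10!/9! + 10!/10!
= 3628800 - 3628800 + 1814400 - 604800 + 151200 - 30240 + 5040 - 720 + 90 - 10 + 1
= 1334961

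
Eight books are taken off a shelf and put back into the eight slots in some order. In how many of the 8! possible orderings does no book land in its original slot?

14833

The number of derangements of 8 is !8 = Σ_{k=0}^{8} (-1)^k·8!/k!
= 8! - 8!/1! + 8!/2! - 8!/3! + 8!/4! - 8!/5! + 8!/6! - 8!/7! + 8!/8!
= 40320 - 40320 + 20160 - 6720 + 1680 - 336 + 56 - 8 + 1
= 14833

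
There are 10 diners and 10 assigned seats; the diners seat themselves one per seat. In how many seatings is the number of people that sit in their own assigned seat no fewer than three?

291394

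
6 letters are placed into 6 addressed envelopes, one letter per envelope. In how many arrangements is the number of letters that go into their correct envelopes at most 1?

# with exactly i fixed is C(6,i)·!(6-i); sum over i=0..1:
  i=0: C(6,0)·!6 = 1·265 = 265
  i=1: C(6,1)·!5 = 6·44 = 264
Total = 529.

529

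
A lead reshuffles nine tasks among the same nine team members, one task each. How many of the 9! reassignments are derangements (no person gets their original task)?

133496

Recurrence: !9 = 8·(!8 + !7).
!9 = 8·(14833 + 1854) = 8·16687 = 133496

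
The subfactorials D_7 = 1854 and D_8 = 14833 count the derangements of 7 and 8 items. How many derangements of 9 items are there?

D_9 = (9-1)·(D_8 + D_7) = 8·(14833 + 1854) = 8·16687 = 133496.

133496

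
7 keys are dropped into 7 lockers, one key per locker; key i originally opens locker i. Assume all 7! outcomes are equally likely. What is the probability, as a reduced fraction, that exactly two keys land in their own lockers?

11/60

Favorable outcomes: C(7,2)·!5 = 21·44 = 924.
Total outcomes: 7! = 5040.
Probability = 924/5040 = 11/60.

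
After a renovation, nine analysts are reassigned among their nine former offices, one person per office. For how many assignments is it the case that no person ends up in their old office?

133496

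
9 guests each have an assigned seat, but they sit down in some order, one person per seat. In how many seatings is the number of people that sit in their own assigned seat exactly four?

5544

Choose which 4 of the 9 are fixed: C(9,4) = 126.
The other 5 form a derangement: !5 = 44.
Total: 126 × 44 = 5544.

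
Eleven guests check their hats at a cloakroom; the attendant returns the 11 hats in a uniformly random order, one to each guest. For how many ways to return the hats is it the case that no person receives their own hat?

14684570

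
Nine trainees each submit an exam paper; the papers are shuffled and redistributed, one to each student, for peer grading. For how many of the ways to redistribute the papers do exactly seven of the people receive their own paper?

36

Pick the 7 fixed positions: C(9,7) = 36 ways.
The other 2 form a derangement: !2 = 1.
Total: 36 × 1 = 36.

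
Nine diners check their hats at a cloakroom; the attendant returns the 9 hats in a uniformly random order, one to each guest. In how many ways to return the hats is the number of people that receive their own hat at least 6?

205

Sum C(9,i)·!(9-i) for i = 6..9:
  i=6: C(9,6)·!3 = 84·2 = 168
  i=7: C(9,7)·!2 = 36·1 = 36
  i=8: C(9,8)·!1 = 9·0 = 0
  i=9: C(9,9)·!0 = 1·1 = 1
Total = 205.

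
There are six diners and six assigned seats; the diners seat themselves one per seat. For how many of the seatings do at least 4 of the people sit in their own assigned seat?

# with exactly i fixed is C(6,i)·!(6-i); sum over i=4..6:
  i=4: C(6,4)·!2 = 15·1 = 15
  i=5: C(6,5)·!1 = 6·0 = 0
  i=6: C(6,6)·!0 = 1·1 = 1
Total = 16.

16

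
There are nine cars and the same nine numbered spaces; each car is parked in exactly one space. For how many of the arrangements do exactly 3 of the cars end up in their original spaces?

22260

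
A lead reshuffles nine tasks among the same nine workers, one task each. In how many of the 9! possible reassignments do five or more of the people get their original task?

1339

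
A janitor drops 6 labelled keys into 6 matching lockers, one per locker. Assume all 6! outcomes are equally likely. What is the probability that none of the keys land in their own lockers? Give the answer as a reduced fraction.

Favorable outcomes: !6 = 265.
Total outcomes: 6! = 720.
Probability = 265/720 = 53/144.

53/144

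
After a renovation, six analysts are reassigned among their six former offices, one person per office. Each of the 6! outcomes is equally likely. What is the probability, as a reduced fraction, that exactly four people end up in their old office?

1/48

Favorable outcomes: C(6,4)·!2 = 15·1 = 15.
Total outcomes: 6! = 720.
Probability = 15/720 = 1/48.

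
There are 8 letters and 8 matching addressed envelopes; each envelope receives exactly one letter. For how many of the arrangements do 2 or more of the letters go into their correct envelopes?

# with exactly i fixed is C(8,i)·!(8-i); sum over i=2..8:
  i=2: C(8,2)·!6 = 28·265 = 7420
  i=3: C(8,3)·!5 = 56·44 = 2464
  i=4: C(8,4)·!4 = 70·9 = 630
  i=5: C(8,5)·!3 = 56·2 = 112
  i=6: C(8,6)·!2 = 28·1 = 28
  i=7: C(8,7)·!1 = 8·0 = 0
  i=8: C(8,8)·!0 = 1·1 = 1
Total = 10655.

10655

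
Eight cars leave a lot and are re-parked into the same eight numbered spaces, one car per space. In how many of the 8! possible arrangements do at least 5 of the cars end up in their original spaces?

141

# with exactly i fixed is C(8,i)·!(8-i); sum over i=5..8:
  i=5: C(8,5)·!3 = 56·2 = 112
  i=6: C(8,6)·!2 = 28·1 = 28
  i=7: C(8,7)·!1 = 8·0 = 0
  i=8: C(8,8)·!0 = 1·1 = 1
Total = 141.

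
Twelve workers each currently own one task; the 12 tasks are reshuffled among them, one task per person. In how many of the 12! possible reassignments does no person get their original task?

Use !n = n·!(n-1) + (-1)^n.
!12 = 12·14684570 + 1 = 176214841

176214841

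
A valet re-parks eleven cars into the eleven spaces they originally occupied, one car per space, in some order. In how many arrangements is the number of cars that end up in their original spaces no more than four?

# with exactly i fixed is C(11,i)·!(11-i); sum over i=0..4:
  i=0: C(11,0)·!11 = 1·14684570 = 14684570
  i=1: C(11,1)·!10 = 11·1334961 = 14684571
  i=2: C(11,2)·!9 = 55·133496 = 7342280
  i=3: C(11,3)·!8 = 165·14833 = 2447445
  i=4: C(11,4)·!7 = 330·1854 = 611820
Total = 39770686.

39770686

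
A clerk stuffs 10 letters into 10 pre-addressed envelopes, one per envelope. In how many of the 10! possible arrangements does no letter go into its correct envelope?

The number of derangements of 10 is !10 = Σ_{k=0}^{10} (-1)^k·10!/k!
= 10! - 10!/1! + 10!/2! - 10!/3! + 10!/4! - 10!/5! + 10!/6! - 10!/7! + 10!/8! - 10!/9! + 10!/10!
= 3628800 - 3628800 + 1814400 - 604800 + 151200 - 30240 + 5040 - 720 + 90 - 10 + 1
= 1334961

1334961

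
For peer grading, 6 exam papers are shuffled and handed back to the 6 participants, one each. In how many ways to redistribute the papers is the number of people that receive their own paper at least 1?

455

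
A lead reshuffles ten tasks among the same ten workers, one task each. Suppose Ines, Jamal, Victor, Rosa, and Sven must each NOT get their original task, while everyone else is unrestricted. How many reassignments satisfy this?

2170680

Let A_j be the event that the j-th constrained one is fixed. By inclusion-exclusion over the 5 events:
Σ_{j=0}^{5} (-1)^j C(5,j)(10-j)!
= C(5,0)·10! - C(5,1)·9! + C(5,2)·8! - C(5,3)·7! + C(5,4)·6! - C(5,5)·5!
= 3628800 - 1814400 + 403200 - 50400 + 3600 - 120
= 2170680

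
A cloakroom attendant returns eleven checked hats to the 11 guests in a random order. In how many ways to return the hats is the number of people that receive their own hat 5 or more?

# with exactly i fixed is C(11,i)·!(11-i); sum over i=5..11:
  i=5: C(11,5)·!6 = 462·265 = 122430
  i=6: C(11,6)·!5 = 462·44 = 20328
  i=7: C(11,7)·!4 = 330·9 = 2970
  i=8: C(11,8)·!3 = 165·2 = 330
  i=9: C(11,9)·!2 = 55·1 = 55
  i=10: C(11,10)·!1 = 11·0 = 0
  i=11: C(11,11)·!0 = 1·1 = 1
Total = 146114.

146114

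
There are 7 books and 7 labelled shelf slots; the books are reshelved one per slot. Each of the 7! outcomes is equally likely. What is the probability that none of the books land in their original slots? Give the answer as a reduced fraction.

103/280

Favorable outcomes: !7 = 1854.
Total outcomes: 7! = 5040.
Probability = 1854/5040 = 103/280.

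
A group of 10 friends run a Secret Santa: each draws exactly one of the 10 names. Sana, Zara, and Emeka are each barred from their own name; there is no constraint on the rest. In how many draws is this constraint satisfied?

2656080

Let A_j be the event that the j-th constrained one is fixed. By inclusion-exclusion over the 3 events:
Σ_{j=0}^{3} (-1)^j C(3,j)(10-j)!
= C(3,0)·10! - C(3,1)·9! + C(3,2)·8! - C(3,3)·7!
= 3628800 - 1088640 + 120960 - 5040
= 2656080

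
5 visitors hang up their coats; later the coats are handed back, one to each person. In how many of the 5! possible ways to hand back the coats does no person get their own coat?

44

!5 = 5! · Σ_{k=0}^{5} (-1)^k/k!
= 5! - 5!/1! + 5!/2! - 5!/3! + 5!/4! - 5!/5!
= 120 - 120 + 60 - 20 + 5 - 1
= 44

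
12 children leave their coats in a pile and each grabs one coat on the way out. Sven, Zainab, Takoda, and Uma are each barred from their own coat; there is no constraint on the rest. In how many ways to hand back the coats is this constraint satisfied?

339696000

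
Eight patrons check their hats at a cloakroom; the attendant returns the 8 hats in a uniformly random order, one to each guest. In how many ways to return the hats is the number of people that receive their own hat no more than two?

Sum C(8,i)·!(8-i) for i = 0..2:
  i=0: C(8,0)·!8 = 1·14833 = 14833
  i=1: C(8,1)·!7 = 8·1854 = 14832
  i=2: C(8,2)·!6 = 28·265 = 7420
Total = 37085.

37085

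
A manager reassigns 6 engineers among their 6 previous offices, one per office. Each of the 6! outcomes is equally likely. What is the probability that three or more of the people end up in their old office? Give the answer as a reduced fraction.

Favorable outcomes: Σ_{i≥3} C(6,i)·!(6-i) = 20·2 + 15·1 + 6·0 + 1·1 = 56.
Total outcomes: 6! = 720.
Probability = 56/720 = 7/90.

7/90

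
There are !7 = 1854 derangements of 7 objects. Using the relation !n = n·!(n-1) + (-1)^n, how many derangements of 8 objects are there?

!8 = 8·1854 + 1 = 14833.

14833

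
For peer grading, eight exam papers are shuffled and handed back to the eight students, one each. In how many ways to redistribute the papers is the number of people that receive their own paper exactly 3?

2464

Pick the 3 fixed positions: C(8,3) = 56 ways.
The other 5 form a derangement: !5 = 44.
Total: 56 × 44 = 2464.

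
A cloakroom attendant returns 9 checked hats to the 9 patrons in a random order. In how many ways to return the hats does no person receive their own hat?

Use !n = (n-1)(!(n-1) + !(n-2)).
!9 = 8·(14833 + 1854) = 8·16687 = 133496

133496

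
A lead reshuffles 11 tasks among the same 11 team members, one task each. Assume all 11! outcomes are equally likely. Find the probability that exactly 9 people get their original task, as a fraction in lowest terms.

1/725760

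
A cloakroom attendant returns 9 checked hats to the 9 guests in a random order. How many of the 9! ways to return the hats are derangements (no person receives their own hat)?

Use !n = n·!(n-1) + (-1)^n.
!9 = 9·14833 - 1 = 133496

133496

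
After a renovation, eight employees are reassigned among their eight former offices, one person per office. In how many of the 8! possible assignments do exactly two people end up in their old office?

Choose which 2 of the 8 are fixed: C(8,2) = 28.
The remaining 6 must be deranged: !6 = 265.
Total: 28 × 265 = 7420.

7420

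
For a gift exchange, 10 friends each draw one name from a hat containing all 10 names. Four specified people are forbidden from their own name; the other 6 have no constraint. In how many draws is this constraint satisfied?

Inclusion-exclusion on the 4 forbidden self-matches:
Σ_{j=0}^{4} (-1)^j C(4,j)(10-j)!
= C(4,0)·10! - C(4,1)·9! + C(4,2)·8! - C(4,3)·7! + C(4,4)·6!
= 3628800 - 1451520 + 241920 - 20160 + 720
= 2399760

2399760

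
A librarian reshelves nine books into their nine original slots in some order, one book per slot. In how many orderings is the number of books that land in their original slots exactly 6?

Pick the 6 fixed positions: C(9,6) = 84 ways.
The other 3 form a derangement: !3 = 2.
Total: 84 × 2 = 168.

168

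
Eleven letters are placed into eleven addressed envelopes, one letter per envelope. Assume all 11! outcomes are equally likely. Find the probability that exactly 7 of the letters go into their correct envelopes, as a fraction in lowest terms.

1/13440

Favorable outcomes: C(11,7)·!4 = 330·9 = 2970.
Total outcomes: 11! = 39916800.
Probability = 2970/39916800 = 1/13440.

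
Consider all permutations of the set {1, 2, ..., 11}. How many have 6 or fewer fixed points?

Sum C(11,i)·!(11-i) for i = 0..6:
  i=0: C(11,0)·!11 = 1·14684570 = 14684570
  i=1: C(11,1)·!10 = 11·1334961 = 14684571
  i=2: C(11,2)·!9 = 55·133496 = 7342280
  i=3: C(11,3)·!8 = 165·14833 = 2447445
  i=4: C(11,4)·!7 = 330·1854 = 611820
  i=5: C(11,5)·!6 = 462·265 = 122430
  i=6: C(11,6)·!5 = 462·44 = 20328
Total = 39913444.

39913444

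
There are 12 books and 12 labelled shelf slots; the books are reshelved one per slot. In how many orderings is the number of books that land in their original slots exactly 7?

34848

Pick the 7 fixed positions: C(12,7) = 792 ways.
The remaining 5 must be deranged: !5 = 44.
Total: 792 × 44 = 34848.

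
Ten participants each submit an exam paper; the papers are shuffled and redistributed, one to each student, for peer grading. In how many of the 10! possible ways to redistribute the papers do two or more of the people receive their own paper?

958879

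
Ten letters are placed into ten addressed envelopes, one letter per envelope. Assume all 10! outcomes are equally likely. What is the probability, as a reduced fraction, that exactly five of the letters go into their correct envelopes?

Favorable outcomes: C(10,5)·!5 = 252·44 = 11088.
Total outcomes: 10! = 3628800.
Probability = 11088/3628800 = 11/3600.

11/3600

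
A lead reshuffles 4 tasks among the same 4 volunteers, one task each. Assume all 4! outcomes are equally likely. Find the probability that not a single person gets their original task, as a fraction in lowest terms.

Favorable outcomes: !4 = 9.
Total outcomes: 4! = 24.
Probability = 9/24 = 3/8.

3/8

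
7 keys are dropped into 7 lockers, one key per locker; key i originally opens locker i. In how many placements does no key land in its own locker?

1854

Recurrence: !7 = 6·(!6 + !5).
!7 = 6·(265 + 44) = 6·309 = 1854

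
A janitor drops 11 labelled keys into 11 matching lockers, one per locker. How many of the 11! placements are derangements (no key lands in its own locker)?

14684570

The subfactorial !11 = [11!/e] (nearest integer).
11! = 39916800, and 39916800/e ≈ 14684570.08, so !11 = 14684570.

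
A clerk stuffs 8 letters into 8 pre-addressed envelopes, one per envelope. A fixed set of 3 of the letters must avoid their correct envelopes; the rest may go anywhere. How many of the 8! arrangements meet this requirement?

27240

Inclusion-exclusion on the 3 forbidden self-matches:
Σ_{j=0}^{3} (-1)^j C(3,j)(8-j)!
= C(3,0)·8! - C(3,1)·7! + C(3,2)·6! - C(3,3)·5!
= 40320 - 15120 + 2160 - 120
= 27240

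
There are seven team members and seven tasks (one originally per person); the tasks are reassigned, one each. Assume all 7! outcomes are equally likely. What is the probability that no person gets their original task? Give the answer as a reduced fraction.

103/280

Favorable outcomes: !7 = 1854.
Total outcomes: 7! = 5040.
Probability = 1854/5040 = 103/280.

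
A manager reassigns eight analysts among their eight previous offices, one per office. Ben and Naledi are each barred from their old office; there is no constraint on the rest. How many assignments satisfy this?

Inclusion-exclusion on the 2 forbidden self-matches:
Σ_{j=0}^{2} (-1)^j C(2,j)(8-j)!
= C(2,0)·8! - C(2,1)·7! + C(2,2)·6!
= 40320 - 10080 + 720
= 30960

30960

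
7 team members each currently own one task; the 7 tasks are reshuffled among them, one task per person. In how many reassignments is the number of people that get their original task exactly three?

315

Pick the 3 fixed positions: C(7,3) = 35 ways.
The other 4 form a derangement: !4 = 9.
Total: 35 × 9 = 315.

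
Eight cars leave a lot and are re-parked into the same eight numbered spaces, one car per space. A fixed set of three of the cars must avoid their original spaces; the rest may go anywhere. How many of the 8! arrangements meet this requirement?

Let A_j be the event that the j-th constrained one is fixed. By inclusion-exclusion over the 3 events:
Σ_{j=0}^{3} (-1)^j C(3,j)(8-j)!
= C(3,0)·8! - C(3,1)·7! + C(3,2)·6! - C(3,3)·5!
= 40320 - 15120 + 2160 - 120
= 27240

27240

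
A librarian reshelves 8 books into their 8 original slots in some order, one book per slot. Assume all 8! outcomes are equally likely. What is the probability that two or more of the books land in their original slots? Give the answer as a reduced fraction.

2131/8064

Favorable outcomes: Σ_{i≥2} C(8,i)·!(8-i) = 28·265 + 56·44 + 70·9 + 56·2 + 28·1 + 8·0 + 1·1 = 10655.
Total outcomes: 8! = 40320.
Probability = 10655/40320 = 2131/8064.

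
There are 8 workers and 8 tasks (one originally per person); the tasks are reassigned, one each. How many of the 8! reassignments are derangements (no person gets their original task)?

14833

!8 is the nearest integer to 8!/e.
8! = 40320, and 40320/e ≈ 14832.90, so !8 = 14833.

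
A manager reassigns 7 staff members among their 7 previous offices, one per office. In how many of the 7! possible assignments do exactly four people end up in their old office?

70

Pick the 4 fixed positions: C(7,4) = 35 ways.
The remaining 3 must be deranged: !3 = 2.
Total: 35 × 2 = 70.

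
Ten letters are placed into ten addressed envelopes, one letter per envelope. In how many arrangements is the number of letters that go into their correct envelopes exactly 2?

Pick the 2 fixed positions: C(10,2) = 45 ways.
The other 8 form a derangement: !8 = 14833.
Total: 45 × 14833 = 667485.

667485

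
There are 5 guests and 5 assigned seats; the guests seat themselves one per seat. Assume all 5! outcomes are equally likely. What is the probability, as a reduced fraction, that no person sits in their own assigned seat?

Favorable outcomes: !5 = 44.
Total outcomes: 5! = 120.
Probability = 44/120 = 11/30.

11/30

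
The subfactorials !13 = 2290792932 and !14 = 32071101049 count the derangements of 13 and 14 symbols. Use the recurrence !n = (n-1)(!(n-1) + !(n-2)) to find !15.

481066515734

!15 = (15-1)·(!14 + !13) = 14·(32071101049 + 2290792932) = 14·34361893981 = 481066515734.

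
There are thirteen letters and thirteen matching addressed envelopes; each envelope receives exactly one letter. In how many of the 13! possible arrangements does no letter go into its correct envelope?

Use !n = (n-1)(!(n-1) + !(n-2)).
!13 = 12·(176214841 + 14684570) = 12·190899411 = 2290792932

2290792932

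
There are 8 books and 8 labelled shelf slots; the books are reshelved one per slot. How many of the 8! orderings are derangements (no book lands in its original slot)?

14833

Use !n = n·!(n-1) + (-1)^n.
!8 = 8·1854 + 1 = 14833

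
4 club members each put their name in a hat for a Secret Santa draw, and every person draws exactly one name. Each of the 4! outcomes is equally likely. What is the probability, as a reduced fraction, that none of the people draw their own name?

Favorable outcomes: !4 = 9.
Total outcomes: 4! = 24.
Probability = 9/24 = 3/8.

3/8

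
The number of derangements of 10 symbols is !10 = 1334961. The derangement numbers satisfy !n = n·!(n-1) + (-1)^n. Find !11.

14684570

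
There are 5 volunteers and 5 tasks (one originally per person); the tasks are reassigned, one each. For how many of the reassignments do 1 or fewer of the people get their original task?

89

Sum C(5,i)·!(5-i) for i = 0..1:
  i=0: C(5,0)·!5 = 1·44 = 44
  i=1: C(5,1)·!4 = 5·9 = 45
Total = 89.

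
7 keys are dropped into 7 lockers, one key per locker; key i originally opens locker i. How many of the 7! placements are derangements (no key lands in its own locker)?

1854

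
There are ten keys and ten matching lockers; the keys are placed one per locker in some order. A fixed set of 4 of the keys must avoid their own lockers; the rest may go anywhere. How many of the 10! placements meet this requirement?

2399760

Let A_j be the event that the j-th constrained one is fixed. By inclusion-exclusion over the 4 events:
Σ_{j=0}^{4} (-1)^j C(4,j)(10-j)!
= C(4,0)·10! - C(4,1)·9! + C(4,2)·8! - C(4,3)·7! + C(4,4)·6!
= 3628800 - 1451520 + 241920 - 20160 + 720
= 2399760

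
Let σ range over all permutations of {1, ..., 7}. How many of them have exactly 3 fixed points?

315

Choose which 3 of the 7 are fixed: C(7,3) = 35.
The remaining 4 must be deranged: !4 = 9.
Total: 35 × 9 = 315.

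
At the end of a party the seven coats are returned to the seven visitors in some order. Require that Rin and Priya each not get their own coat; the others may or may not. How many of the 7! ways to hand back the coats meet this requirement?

3720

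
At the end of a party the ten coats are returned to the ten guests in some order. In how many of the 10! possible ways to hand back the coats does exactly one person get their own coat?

1334960

Choose which one of the 10 is fixed: C(10,1) = 10.
The other 9 form a derangement: !9 = 133496.
Total: 10 × 133496 = 1334960.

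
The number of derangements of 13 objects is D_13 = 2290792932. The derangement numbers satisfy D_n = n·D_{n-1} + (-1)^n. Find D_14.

D_14 = 14·2290792932 + 1 = 32071101049.

32071101049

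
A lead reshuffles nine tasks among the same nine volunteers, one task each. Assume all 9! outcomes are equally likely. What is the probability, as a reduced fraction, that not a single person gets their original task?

Favorable outcomes: !9 = 133496.
Total outcomes: 9! = 362880.
Probability = 133496/362880 = 16687/45360.

16687/45360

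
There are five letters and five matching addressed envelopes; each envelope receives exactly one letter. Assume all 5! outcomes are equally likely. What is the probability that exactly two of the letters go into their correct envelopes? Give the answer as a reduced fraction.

Favorable outcomes: C(5,2)·!3 = 10·2 = 20.
Total outcomes: 5! = 120.
Probability = 20/120 = 1/6.

1/6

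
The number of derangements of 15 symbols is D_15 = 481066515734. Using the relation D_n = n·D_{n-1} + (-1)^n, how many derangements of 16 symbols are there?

7697064251745

D_16 = 16·481066515734 + 1 = 7697064251745.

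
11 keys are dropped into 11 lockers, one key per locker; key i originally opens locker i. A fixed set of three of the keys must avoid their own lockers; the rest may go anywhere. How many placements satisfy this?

30078720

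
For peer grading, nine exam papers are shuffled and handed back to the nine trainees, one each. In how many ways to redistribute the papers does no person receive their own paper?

133496

The subfactorial !9 = [9!/e] (nearest integer).
9! = 362880, and 362880/e ≈ 133496.09, so !9 = 133496.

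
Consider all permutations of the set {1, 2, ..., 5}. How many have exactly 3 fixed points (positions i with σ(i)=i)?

Choose which 3 of the 5 are fixed: C(5,3) = 10.
The other 2 form a derangement: !2 = 1.
Total: 10 × 1 = 10.

10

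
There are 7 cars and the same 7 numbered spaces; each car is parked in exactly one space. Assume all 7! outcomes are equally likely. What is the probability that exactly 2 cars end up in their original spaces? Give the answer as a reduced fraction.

Favorable outcomes: C(7,2)·!5 = 21·44 = 924.
Total outcomes: 7! = 5040.
Probability = 924/5040 = 11/60.

11/60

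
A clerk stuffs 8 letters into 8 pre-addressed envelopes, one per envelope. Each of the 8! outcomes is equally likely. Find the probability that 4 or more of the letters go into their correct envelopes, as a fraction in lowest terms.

257/13440

Favorable outcomes: Σ_{i≥4} C(8,i)·!(8-i) = 70·9 + 56·2 + 28·1 + 8·0 + 1·1 = 771.
Total outcomes: 8! = 40320.
Probability = 771/40320 = 257/13440.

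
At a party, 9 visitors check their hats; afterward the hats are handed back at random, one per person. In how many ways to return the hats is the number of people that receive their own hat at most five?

Sum C(9,i)·!(9-i) for i = 0..5:
  i=0: C(9,0)·!9 = 1·133496 = 133496
  i=1: C(9,1)·!8 = 9·14833 = 133497
  i=2: C(9,2)·!7 = 36·1854 = 66744
  i=3: C(9,3)·!6 = 84·265 = 22260
  i=4: C(9,4)·!5 = 126·44 = 5544
  i=5: C(9,5)·!4 = 126·9 = 1134
Total = 362675.

362675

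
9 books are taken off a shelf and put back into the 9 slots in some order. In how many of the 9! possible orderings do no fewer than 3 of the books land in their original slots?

29143

Sum C(9,i)·!(9-i) for i = 3..9:
  i=3: C(9,3)·!6 = 84·265 = 22260
  i=4: C(9,4)·!5 = 126·44 = 5544
  i=5: C(9,5)·!4 = 126·9 = 1134
  i=6: C(9,6)·!3 = 84·2 = 168
  i=7: C(9,7)·!2 = 36·1 = 36
  i=8: C(9,8)·!1 = 9·0 = 0
  i=9: C(9,9)·!0 = 1·1 = 1
Total = 29143.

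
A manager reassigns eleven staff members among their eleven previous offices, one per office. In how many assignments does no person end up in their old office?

14684570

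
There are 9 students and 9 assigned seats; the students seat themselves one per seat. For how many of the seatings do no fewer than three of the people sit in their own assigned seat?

Sum C(9,i)·!(9-i) for i = 3..9:
  i=3: C(9,3)·!6 = 84·265 = 22260
  i=4: C(9,4)·!5 = 126·44 = 5544
  i=5: C(9,5)·!4 = 126·9 = 1134
  i=6: C(9,6)·!3 = 84·2 = 168
  i=7: C(9,7)·!2 = 36·1 = 36
  i=8: C(9,8)·!1 = 9·0 = 0
  i=9: C(9,9)·!0 = 1·1 = 1
Total = 29143.

29143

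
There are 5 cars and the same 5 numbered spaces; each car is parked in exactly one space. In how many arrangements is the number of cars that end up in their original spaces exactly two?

Pick the 2 fixed positions: C(5,2) = 10 ways.
The other 3 form a derangement: !3 = 2.
Total: 10 × 2 = 20.

20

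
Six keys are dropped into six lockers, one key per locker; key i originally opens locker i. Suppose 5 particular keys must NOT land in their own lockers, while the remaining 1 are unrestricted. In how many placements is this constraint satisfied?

Let A_j be the event that the j-th constrained one is fixed. By inclusion-exclusion over the 5 events:
Σ_{j=0}^{5} (-1)^j C(5,j)(6-j)!
= C(5,0)·6! - C(5,1)·5! + C(5,2)·4! - C(5,3)·3! + C(5,4)·2! - C(5,5)·1!
= 720 - 600 + 240 - 60 + 10 - 1
= 309

309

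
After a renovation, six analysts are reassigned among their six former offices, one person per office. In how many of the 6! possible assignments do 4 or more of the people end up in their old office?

Sum C(6,i)·!(6-i) for i = 4..6:
  i=4: C(6,4)·!2 = 15·1 = 15
  i=5: C(6,5)·!1 = 6·0 = 0
  i=6: C(6,6)·!0 = 1·1 = 1
Total = 16.

16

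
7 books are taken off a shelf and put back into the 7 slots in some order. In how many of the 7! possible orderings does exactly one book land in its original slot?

1855

Pick the single fixed position: C(7,1) = 7 ways.
The remaining 6 must be deranged: !6 = 265.
Total: 7 × 265 = 1855.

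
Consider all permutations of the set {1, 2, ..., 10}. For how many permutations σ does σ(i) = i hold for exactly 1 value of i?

1334960

Pick the single fixed position: C(10,1) = 10 ways.
The other 9 form a derangement: !9 = 133496.
Total: 10 × 133496 = 1334960.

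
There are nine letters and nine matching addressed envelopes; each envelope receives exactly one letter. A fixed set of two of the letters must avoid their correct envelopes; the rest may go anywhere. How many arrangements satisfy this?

287280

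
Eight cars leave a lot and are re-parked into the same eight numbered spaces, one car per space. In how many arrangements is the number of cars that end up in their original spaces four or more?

Sum C(8,i)·!(8-i) for i = 4..8:
  i=4: C(8,4)·!4 = 70·9 = 630
  i=5: C(8,5)·!3 = 56·2 = 112
  i=6: C(8,6)·!2 = 28·1 = 28
  i=7: C(8,7)·!1 = 8·0 = 0
  i=8: C(8,8)·!0 = 1·1 = 1
Total = 771.

771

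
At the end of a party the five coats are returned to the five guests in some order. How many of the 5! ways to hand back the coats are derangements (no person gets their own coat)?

Recurrence: !5 = 4·(!4 + !3).
!5 = 4·(9 + 2) = 4·11 = 44

44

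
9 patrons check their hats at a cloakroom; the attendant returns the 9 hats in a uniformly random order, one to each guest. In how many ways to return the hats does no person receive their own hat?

The subfactorial !9 = [9!/e] (nearest integer).
9! = 362880, and 362880/e ≈ 133496.09, so !9 = 133496.

133496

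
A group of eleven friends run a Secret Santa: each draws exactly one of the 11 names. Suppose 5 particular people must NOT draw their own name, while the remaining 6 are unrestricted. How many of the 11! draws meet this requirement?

25022880

Let A_j be the event that the j-th constrained one is fixed. By inclusion-exclusion over the 5 events:
Σ_{j=0}^{5} (-1)^j C(5,j)(11-j)!
= C(5,0)·11! - C(5,1)·10! + C(5,2)·9! - C(5,3)·8! + C(5,4)·7! - C(5,5)·6!
= 39916800 - 18144000 + 3628800 - 403200 + 25200 - 720
= 25022880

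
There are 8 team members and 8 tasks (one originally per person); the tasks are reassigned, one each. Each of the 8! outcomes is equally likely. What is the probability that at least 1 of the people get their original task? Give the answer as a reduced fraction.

3641/5760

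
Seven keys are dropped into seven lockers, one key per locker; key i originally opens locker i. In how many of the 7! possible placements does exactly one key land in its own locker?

Choose which one of the 7 is fixed: C(7,1) = 7.
The other 6 form a derangement: !6 = 265.
Total: 7 × 265 = 1855.

1855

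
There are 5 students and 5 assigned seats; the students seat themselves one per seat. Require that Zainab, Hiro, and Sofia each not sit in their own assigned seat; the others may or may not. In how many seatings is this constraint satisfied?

Let A_j be the event that the j-th constrained one is fixed. By inclusion-exclusion over the 3 events:
Σ_{j=0}^{3} (-1)^j C(3,j)(5-j)!
= C(3,0)·5! - C(3,1)·4! + C(3,2)·3! - C(3,3)·2!
= 120 - 72 + 18 - 2
= 64

64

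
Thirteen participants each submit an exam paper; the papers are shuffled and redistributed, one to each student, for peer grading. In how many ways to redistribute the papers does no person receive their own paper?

Recurrence: !13 = 12·(!12 + !11).
!13 = 12·(176214841 + 14684570) = 12·190899411 = 2290792932

2290792932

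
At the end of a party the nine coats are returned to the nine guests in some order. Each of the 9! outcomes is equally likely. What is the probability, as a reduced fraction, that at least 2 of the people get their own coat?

95887/362880

Favorable outcomes: Σ_{i≥2} C(9,i)·!(9-i) = 36·1854 + 84·265 + 126·44 + 126·9 + 84·2 + 36·1 + 9·0 + 1·1 = 95887.
Total outcomes: 9! = 362880.
Probability = 95887/362880 = 95887/362880.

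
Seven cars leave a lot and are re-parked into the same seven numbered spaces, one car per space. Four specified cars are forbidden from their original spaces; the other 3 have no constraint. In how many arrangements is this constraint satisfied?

Let A_j be the event that the j-th constrained one is fixed. By inclusion-exclusion over the 4 events:
Σ_{j=0}^{4} (-1)^j C(4,j)(7-j)!
= C(4,0)·7! - C(4,1)·6! + C(4,2)·5! - C(4,3)·4! + C(4,4)·3!
= 5040 - 2880 + 720 - 96 + 6
= 2790

2790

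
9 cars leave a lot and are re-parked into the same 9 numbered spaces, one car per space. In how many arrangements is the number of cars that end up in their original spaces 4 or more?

Sum C(9,i)·!(9-i) for i = 4..9:
  i=4: C(9,4)·!5 = 126·44 = 5544
  i=5: C(9,5)·!4 = 126·9 = 1134
  i=6: C(9,6)·!3 = 84·2 = 168
  i=7: C(9,7)·!2 = 36·1 = 36
  i=8: C(9,8)·!1 = 9·0 = 0
  i=9: C(9,9)·!0 = 1·1 = 1
Total = 6883.

6883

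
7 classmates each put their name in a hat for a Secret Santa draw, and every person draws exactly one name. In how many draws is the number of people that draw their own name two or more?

Sum C(7,i)·!(7-i) for i = 2..7:
  i=2: C(7,2)·!5 = 21·44 = 924
  i=3: C(7,3)·!4 = 35·9 = 315
  i=4: C(7,4)·!3 = 35·2 = 70
  i=5: C(7,5)·!2 = 21·1 = 21
  i=6: C(7,6)·!1 = 7·0 = 0
  i=7: C(7,7)·!0 = 1·1 = 1
Total = 1331.

1331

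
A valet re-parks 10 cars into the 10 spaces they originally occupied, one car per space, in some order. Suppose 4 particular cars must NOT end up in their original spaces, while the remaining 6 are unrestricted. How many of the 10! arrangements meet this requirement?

2399760

Inclusion-exclusion on the 4 forbidden self-matches:
Σ_{j=0}^{4} (-1)^j C(4,j)(10-j)!
= C(4,0)·10! - C(4,1)·9! + C(4,2)·8! - C(4,3)·7! + C(4,4)·6!
= 3628800 - 1451520 + 241920 - 20160 + 720
= 2399760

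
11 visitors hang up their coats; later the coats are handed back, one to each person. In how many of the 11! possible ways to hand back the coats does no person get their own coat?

By inclusion-exclusion, !11 = Σ (-1)^k · 11!/k! for k=0..11
= 11! - 11!/1! + 11!/2! - 11!/3! + 11!/4! - 11!/5! + 11!/6! - 11!/7! + 11!/8! - 11!/9! + 11!/10! - 11!/11!
= 39916800 - 39916800 + 19958400 - 6652800 + 1663200 - 332640 + 55440 - 7920 + 990 - 110 + 11 - 1
= 14684570

14684570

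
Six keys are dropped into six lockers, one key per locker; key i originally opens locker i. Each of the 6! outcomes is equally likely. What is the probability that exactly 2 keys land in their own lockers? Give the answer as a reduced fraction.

Favorable outcomes: C(6,2)·!4 = 15·9 = 135.
Total outcomes: 6! = 720.
Probability = 135/720 = 3/16.

3/16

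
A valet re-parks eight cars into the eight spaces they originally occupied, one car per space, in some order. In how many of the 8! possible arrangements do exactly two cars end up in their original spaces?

Choose which 2 of the 8 are fixed: C(8,2) = 28.
The other 6 form a derangement: !6 = 265.
Total: 28 × 265 = 7420.

7420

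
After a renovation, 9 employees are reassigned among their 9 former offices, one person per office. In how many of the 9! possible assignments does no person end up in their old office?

133496

Use !n = (n-1)(!(n-1) + !(n-2)).
!9 = 8·(14833 + 1854) = 8·16687 = 133496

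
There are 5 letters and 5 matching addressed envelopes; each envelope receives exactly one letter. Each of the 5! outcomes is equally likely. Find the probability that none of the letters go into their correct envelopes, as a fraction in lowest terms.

11/30

Favorable outcomes: !5 = 44.
Total outcomes: 5! = 120.
Probability = 44/120 = 11/30.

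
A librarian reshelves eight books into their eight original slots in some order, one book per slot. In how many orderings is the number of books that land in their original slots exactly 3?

2464

Choose which 3 of the 8 are fixed: C(8,3) = 56.
The remaining 5 must be deranged: !5 = 44.
Total: 56 × 44 = 2464.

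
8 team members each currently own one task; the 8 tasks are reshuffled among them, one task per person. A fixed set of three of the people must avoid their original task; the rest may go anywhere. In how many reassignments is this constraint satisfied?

Inclusion-exclusion on the 3 forbidden self-matches:
Σ_{j=0}^{3} (-1)^j C(3,j)(8-j)!
= C(3,0)·8! - C(3,1)·7! + C(3,2)·6! - C(3,3)·5!
= 40320 - 15120 + 2160 - 120
= 27240

27240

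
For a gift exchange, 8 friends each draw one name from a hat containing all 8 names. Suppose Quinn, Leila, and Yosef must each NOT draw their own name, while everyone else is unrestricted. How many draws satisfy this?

Inclusion-exclusion on the 3 forbidden self-matches:
Σ_{j=0}^{3} (-1)^j C(3,j)(8-j)!
= C(3,0)·8! - C(3,1)·7! + C(3,2)·6! - C(3,3)·5!
= 40320 - 15120 + 2160 - 120
= 27240

27240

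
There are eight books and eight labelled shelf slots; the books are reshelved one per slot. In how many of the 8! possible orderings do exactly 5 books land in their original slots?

112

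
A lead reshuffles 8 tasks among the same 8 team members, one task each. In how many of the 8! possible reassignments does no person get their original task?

14833

!8 = 8! · Σ_{k=0}^{8} (-1)^k/k!
= 8! - 8!/1! + 8!/2! - 8!/3! + 8!/4! - 8!/5! + 8!/6! - 8!/7! + 8!/8!
= 40320 - 40320 + 20160 - 6720 + 1680 - 336 + 56 - 8 + 1
= 14833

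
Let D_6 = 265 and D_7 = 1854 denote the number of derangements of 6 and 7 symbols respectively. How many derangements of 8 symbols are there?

D_8 = (8-1)·(D_7 + D_6) = 7·(1854 + 265) = 7·2119 = 14833.

14833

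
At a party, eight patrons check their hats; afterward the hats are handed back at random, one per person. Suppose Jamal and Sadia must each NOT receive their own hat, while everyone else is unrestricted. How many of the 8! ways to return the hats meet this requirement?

30960

Let A_j be the event that the j-th constrained one is fixed. By inclusion-exclusion over the 2 events:
Σ_{j=0}^{2} (-1)^j C(2,j)(8-j)!
= C(2,0)·8! - C(2,1)·7! + C(2,2)·6!
= 40320 - 10080 + 720
= 30960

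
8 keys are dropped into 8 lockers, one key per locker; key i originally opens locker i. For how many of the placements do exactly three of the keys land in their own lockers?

2464

Choose which 3 of the 8 are fixed: C(8,3) = 56.
The other 5 form a derangement: !5 = 44.
Total: 56 × 44 = 2464.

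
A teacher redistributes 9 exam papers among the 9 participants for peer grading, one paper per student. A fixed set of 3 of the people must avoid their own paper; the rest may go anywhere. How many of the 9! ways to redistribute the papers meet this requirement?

256320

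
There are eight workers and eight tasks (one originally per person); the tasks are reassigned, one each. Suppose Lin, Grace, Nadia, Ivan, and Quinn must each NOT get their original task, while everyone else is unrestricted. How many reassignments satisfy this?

21234

Let A_j be the event that the j-th constrained one is fixed. By inclusion-exclusion over the 5 events:
Σ_{j=0}^{5} (-1)^j C(5,j)(8-j)!
= C(5,0)·8! - C(5,1)·7! + C(5,2)·6! - C(5,3)·5! + C(5,4)·4! - C(5,5)·3!
= 40320 - 25200 + 7200 - 1200 + 120 - 6
= 21234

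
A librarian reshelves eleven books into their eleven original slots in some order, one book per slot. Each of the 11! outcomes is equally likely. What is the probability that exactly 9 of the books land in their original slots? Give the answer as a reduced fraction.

1/725760

Favorable outcomes: C(11,9)·!2 = 55·1 = 55.
Total outcomes: 11! = 39916800.
Probability = 55/39916800 = 1/725760.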